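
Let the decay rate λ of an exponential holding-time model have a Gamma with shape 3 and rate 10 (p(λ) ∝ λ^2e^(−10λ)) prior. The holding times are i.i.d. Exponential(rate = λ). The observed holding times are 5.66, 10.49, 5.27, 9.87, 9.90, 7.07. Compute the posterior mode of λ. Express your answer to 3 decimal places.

λ̂_MAP = 0.137

The Exponential(rate=λ) likelihood is ∝ λ^n e^(−λΣtᵢ). Here n = 6 and Σtᵢ = 5.66 + 10.49 + 5.27 + 9.87 + 9.90 + 7.07 = 48.26.
Posterior ∝ λ^2e^(−10λ) · λ^6e^(−48.26λ) = λ^8e^(−58.26λ), i.e. Gamma(9, 58.26).
Mode = (a−1)/b = 8/58.26 ≈ 0.137.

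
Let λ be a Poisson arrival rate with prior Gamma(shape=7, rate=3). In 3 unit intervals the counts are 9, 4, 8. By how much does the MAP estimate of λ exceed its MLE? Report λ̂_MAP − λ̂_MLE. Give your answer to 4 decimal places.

MAP − MLE = -2.5000

Σxᵢ = 21. Posterior is Gamma(28, 6); MAP = (28−1)/6 = 27/6 ≈ 4.50000.
MLE = x̄ = 21/3 ≈ 7.00000.
Difference = 27/6 − 21/3 = -5/2 ≈ -2.5000.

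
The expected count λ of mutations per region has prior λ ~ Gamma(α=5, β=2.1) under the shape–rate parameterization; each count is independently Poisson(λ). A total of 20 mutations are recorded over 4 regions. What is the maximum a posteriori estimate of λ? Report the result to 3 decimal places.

λ̂_MAP = 3.934

Σxᵢ = 20, n = 4.
Posterior ∝ λ^4e^(−2.1λ) · λ^20e^(−4λ) = λ^24e^(−6.1λ), i.e. Gamma(shape=25, rate=6.1).
The mode of a Gamma(a, b) with a ≥ 1 (shape–rate) is (a−1)/b = 24/6.1 ≈ 3.934.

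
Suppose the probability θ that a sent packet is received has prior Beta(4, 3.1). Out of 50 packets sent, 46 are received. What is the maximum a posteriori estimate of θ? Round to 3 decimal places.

Prior: Beta(4, 3.1).
Data: 46 successes in 50 trials. The binomial likelihood contributes θ^46(1−θ)^4, so the posterior is Beta(4+46, 3.1+4) = Beta(50, 7.1).
For Beta(a, b) with a, b > 1 the mode is (a−1)/(a+b−2) = 49/55.1 ≈ 0.889.

θ̂_MAP = 0.889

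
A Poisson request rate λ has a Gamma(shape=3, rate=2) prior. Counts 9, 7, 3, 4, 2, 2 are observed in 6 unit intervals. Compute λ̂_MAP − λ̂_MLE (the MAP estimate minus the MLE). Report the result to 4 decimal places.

MAP − MLE = -0.8750

Σxᵢ = 27. Posterior is Gamma(30, 8); MAP = (30−1)/8 = 29/8 ≈ 3.62500.
MLE = x̄ = 27/6 ≈ 4.50000.
Difference = 29/8 − 27/6 = -7/8 ≈ -0.8750.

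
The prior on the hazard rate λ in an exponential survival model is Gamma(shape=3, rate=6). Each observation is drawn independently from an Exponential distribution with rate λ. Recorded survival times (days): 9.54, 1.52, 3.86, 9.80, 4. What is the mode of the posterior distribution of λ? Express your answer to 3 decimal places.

The Exponential(rate=λ) likelihood is ∝ λ^n e^(−λΣtᵢ). Here n = 5 and Σtᵢ = 9.54 + 1.52 + 3.86 + 9.80 + 4 = 28.72.
Posterior ∝ λ^2e^(−6λ) · λ^5e^(−28.72λ) = λ^7e^(−34.72λ), i.e. Gamma(8, 34.72).
Mode = (a−1)/b = 7/34.72 ≈ 0.202.

λ̂_MAP = 0.202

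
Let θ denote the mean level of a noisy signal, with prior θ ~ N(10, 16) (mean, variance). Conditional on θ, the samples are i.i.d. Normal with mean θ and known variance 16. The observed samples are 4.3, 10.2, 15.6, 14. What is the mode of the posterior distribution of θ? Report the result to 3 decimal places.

θ̂_MAP = 10.820

n = 4; x̄ = (4.3 + 10.2 + 15.6 + 14)/4 = 44.1/4 = 11.025.
For a Normal prior and Normal likelihood with known variance, the posterior is Normal; its mode equals its mean, the precision-weighted average.
Prior precision 1/σ₀² = 1/16 = 0.0625; data precision n/σ² = 4/16 = 0.25.
θ̂ = (0.0625·10 + 0.25·11.025) / (0.0625 + 0.25) = 3.38125/0.3125 = 10.820.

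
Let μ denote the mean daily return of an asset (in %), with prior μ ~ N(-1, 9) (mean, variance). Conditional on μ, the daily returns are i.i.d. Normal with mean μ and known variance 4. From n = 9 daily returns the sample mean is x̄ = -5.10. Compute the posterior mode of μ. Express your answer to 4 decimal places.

μ̂_MAP = -4.9071

n = 9, x̄ = -5.10.
For a Normal prior and Normal likelihood with known variance, the posterior is Normal; its mode equals its mean, the precision-weighted average.
Prior precision 1/σ₀² = 1/9; data precision n/σ² = 9/4 = 2.25.
μ̂ = ((1/9)·(-1) + 2.25·(-5.1)) / (1/9 + 2.25) = (-4171/360)/(85/36) = -4171/850 ≈ -4.9071.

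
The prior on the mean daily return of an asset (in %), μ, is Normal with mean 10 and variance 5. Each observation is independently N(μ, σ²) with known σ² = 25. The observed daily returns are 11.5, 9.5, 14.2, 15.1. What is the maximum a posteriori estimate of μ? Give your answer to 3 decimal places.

n = 4; x̄ = (11.5 + 9.5 + 14.2 + 15.1)/4 = 50.3/4 = 12.575.
For a Normal prior and Normal likelihood with known variance, the posterior is Normal; its mode equals its mean, the precision-weighted average.
Prior precision 1/σ₀² = 1/5 = 0.2; data precision n/σ² = 4/25 = 0.16.
μ̂ = (0.2·10 + 0.16·12.575) / (0.2 + 0.16) = 4.012/0.36 = 1003/90 ≈ 11.144.

μ̂_MAP = 11.144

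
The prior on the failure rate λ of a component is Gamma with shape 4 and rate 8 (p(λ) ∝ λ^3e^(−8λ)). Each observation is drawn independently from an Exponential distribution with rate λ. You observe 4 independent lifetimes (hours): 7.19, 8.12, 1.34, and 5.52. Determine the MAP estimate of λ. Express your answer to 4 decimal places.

The Exponential(rate=λ) likelihood is ∝ λ^n e^(−λΣtᵢ). Here n = 4 and Σtᵢ = 7.19 + 8.12 + 1.34 + 5.52 = 22.17.
Posterior ∝ λ^3e^(−8λ) · λ^4e^(−22.17λ) = λ^7e^(−30.17λ), i.e. Gamma(8, 30.17).
Mode = (a−1)/b = 7/30.17 ≈ 0.2320.

λ̂_MAP = 0.2320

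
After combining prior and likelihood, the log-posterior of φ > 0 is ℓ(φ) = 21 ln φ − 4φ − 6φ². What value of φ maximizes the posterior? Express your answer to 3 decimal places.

φ̂_MAP = 1.167

ℓ'(φ) = 21/φ − 4 − 12φ. Setting this to zero and multiplying by φ: 12φ² + 4φ − 21 = 0.
φ = (−4 + √(4² + 4·12·21)) / (2·12) = (−4 + √1024) / 24 = (−4 + 32)/24 = 7/6.
ℓ''(φ) = −21/φ² − 12 < 0, confirming a maximum.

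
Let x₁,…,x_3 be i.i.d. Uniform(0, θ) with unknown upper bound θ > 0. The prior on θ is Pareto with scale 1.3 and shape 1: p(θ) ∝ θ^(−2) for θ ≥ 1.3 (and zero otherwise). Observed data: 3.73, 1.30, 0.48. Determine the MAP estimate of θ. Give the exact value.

The Uniform(0, θ) likelihood is θ^(−n) for θ ≥ max(xᵢ), zero otherwise. Here max(xᵢ) = 3.73.
Posterior ∝ θ^(−2) · θ^(−3) = θ^(−5) on θ ≥ max(1.3, 3.73) = 3.73.
This density is strictly decreasing in θ, so the posterior mode lies at the lower boundary of the support.

θ̂_MAP = 3.73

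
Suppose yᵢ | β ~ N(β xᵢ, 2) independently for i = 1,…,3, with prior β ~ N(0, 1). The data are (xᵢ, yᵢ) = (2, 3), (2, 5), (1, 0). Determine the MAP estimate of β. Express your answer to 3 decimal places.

β̂_MAP = 1.455

log p(β | y) = −Σ(yᵢ − βxᵢ)²/(2·2) − β²/(2·1) + const.
Setting the derivative to zero: Σxᵢ(yᵢ − βxᵢ)/2 − β/1 = 0, so β = Σxᵢyᵢ / (Σxᵢ² + σ²/τ²).
Σxᵢyᵢ = 2·3 + 2·5 + 1·0 = 16; Σxᵢ² = 9; σ²/τ² = 2.
β̂_MAP = 16 / (9 + 2) = 16/11 ≈ 1.455.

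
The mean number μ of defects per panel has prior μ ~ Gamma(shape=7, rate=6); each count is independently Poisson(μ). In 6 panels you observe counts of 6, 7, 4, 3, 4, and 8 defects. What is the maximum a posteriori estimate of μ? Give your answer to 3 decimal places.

μ̂_MAP = 3.167

Σxᵢ = 6+7+4+3+4+8 = 32, with n = 6.
Posterior ∝ μ^6e^(−6μ) · μ^32e^(−6μ) = μ^38e^(−12μ), i.e. Gamma(shape=39, rate=12).
The mode of a Gamma(a, b) with a ≥ 1 (shape–rate) is (a−1)/b = 38/12 ≈ 3.167.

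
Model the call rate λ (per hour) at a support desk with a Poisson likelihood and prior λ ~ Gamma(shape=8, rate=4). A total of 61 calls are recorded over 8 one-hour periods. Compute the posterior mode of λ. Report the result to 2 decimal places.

λ̂_MAP = 5.67

Σxᵢ = 61, n = 8.
Posterior ∝ λ^7e^(−4λ) · λ^61e^(−8λ) = λ^68e^(−12λ), i.e. Gamma(shape=69, rate=12).
The mode of a Gamma(a, b) with a ≥ 1 (shape–rate) is (a−1)/b = 68/12 ≈ 5.67.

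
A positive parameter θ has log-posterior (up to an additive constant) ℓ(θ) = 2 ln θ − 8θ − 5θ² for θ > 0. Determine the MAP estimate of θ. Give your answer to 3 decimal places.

ℓ'(θ) = 2/θ − 8 − 10θ. Setting this to zero and multiplying by θ: 10θ² + 8θ − 2 = 0.
θ = (−8 + √(8² + 4·10·2)) / (2·10) = (−8 + √144) / 20 = (−8 + 12)/20 = 1/5.
ℓ''(θ) = −2/θ² − 10 < 0, confirming a maximum.

θ̂_MAP = 0.200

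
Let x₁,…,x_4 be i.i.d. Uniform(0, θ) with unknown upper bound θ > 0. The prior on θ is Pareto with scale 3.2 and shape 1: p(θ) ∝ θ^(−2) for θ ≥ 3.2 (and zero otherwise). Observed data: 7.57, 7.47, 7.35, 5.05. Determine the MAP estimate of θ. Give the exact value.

The Uniform(0, θ) likelihood is θ^(−n) for θ ≥ max(xᵢ), zero otherwise. Here max(xᵢ) = 7.57.
Posterior ∝ θ^(−2) · θ^(−4) = θ^(−6) on θ ≥ max(3.2, 7.57) = 7.57.
This density is strictly decreasing in θ, so the posterior mode lies at the lower boundary of the support.

θ̂_MAP = 7.57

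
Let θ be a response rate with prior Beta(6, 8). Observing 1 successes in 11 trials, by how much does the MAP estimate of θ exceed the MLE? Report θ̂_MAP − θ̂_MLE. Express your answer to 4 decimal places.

Posterior is Beta(7, 18); MAP = (7−1)/(25−2) = 6/23 ≈ 0.26087.
MLE ignores the prior: θ̂_MLE = k/n = 1/11 ≈ 0.09091.
Difference = 6/23 − 1/11 = 43/253 ≈ 0.1700.

MAP − MLE = 0.1700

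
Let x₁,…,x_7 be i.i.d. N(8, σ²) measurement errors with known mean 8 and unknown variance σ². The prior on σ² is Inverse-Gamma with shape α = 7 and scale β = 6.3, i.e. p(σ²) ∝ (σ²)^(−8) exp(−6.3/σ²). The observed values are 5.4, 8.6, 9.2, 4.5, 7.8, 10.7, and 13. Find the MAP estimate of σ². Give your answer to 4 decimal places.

σ̂²_MAP = 2.8583

Sum of squared deviations about the known mean: SS = (5.4−8)² + (8.6−8)² + (9.2−8)² + (4.5−8)² + (7.8−8)² + (10.7−8)² + (13−8)² = 53.14.
The Normal likelihood contributes (σ²)^(−n/2) exp(−SS/(2σ²)), so the posterior is Inverse-Gamma(α + n/2, β + SS/2) = Inverse-Gamma(10.5, 32.87).
The mode of Inverse-Gamma(a, b) is b/(a+1) = 32.87/11.5 ≈ 2.8583.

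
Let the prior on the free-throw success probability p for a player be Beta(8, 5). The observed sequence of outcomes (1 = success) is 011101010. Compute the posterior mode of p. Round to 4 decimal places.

p̂_MAP = 0.6000

Prior: Beta(8, 5).
Data: 5 successes in 9 trials (from the sequence). The binomial likelihood contributes p^5(1−p)^4, so the posterior is Beta(8+5, 5+4) = Beta(13, 9).
For Beta(a, b) with a, b > 1 the mode is (a−1)/(a+b−2) = 12/20 ≈ 0.6000.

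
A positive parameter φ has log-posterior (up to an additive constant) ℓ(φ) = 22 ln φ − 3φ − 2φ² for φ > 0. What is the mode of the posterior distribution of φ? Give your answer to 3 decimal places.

φ̂_MAP = 2.000

ℓ'(φ) = 22/φ − 3 − 4φ. Setting this to zero and multiplying by φ: 4φ² + 3φ − 22 = 0.
φ = (−3 + √(3² + 4·4·22)) / (2·4) = (−3 + √361) / 8 = (−3 + 19)/8 = 2.
ℓ''(φ) = −22/φ² − 4 < 0, confirming a maximum.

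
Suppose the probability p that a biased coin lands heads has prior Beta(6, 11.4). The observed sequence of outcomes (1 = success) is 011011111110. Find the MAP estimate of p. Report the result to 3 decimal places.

p̂_MAP = 0.511

Prior: Beta(6, 11.4).
Data: 9 successes in 12 trials (from the sequence). The binomial likelihood contributes p^9(1−p)^3, so the posterior is Beta(6+9, 11.4+3) = Beta(15, 14.4).
For Beta(a, b) with a, b > 1 the mode is (a−1)/(a+b−2) = 14/27.4 ≈ 0.511.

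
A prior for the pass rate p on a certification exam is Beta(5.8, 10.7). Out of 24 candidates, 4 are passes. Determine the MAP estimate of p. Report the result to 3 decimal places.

p̂_MAP = 0.229

Prior: Beta(5.8, 10.7).
Data: 4 successes in 24 trials. The binomial likelihood contributes p^4(1−p)^20, so the posterior is Beta(5.8+4, 10.7+20) = Beta(9.8, 30.7).
For Beta(a, b) with a, b > 1 the mode is (a−1)/(a+b−2) = 8.8/38.5 ≈ 0.229.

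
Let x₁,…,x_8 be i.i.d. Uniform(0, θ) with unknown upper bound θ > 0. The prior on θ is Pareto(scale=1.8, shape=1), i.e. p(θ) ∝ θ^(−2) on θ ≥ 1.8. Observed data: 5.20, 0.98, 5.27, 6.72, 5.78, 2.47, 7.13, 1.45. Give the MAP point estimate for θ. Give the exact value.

The Uniform(0, θ) likelihood is θ^(−n) for θ ≥ max(xᵢ), zero otherwise. Here max(xᵢ) = 7.13.
Posterior ∝ θ^(−2) · θ^(−8) = θ^(−10) on θ ≥ max(1.8, 7.13) = 7.13.
This density is strictly decreasing in θ, so the posterior mode lies at the lower boundary of the support.

θ̂_MAP = 7.13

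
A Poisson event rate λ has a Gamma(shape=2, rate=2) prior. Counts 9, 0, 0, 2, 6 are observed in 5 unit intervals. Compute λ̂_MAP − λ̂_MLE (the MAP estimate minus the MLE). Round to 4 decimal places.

Σxᵢ = 17. Posterior is Gamma(19, 7); MAP = (19−1)/7 = 18/7 ≈ 2.57143.
MLE = x̄ = 17/5 ≈ 3.40000.
Difference = 18/7 − 17/5 = -29/35 ≈ -0.8286.

MAP − MLE = -0.8286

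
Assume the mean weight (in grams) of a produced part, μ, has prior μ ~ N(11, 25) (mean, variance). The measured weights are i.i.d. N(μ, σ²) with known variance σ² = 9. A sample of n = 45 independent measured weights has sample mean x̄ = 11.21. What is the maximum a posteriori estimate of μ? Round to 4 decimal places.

n = 45, x̄ = 11.21.
For a Normal prior and Normal likelihood with known variance, the posterior is Normal; its mode equals its mean, the precision-weighted average.
Prior precision 1/σ₀² = 1/25 = 0.04; data precision n/σ² = 45/9 = 5.
μ̂ = (0.04·11 + 5·11.21) / (0.04 + 5) = 56.49/5.04 = 269/24 ≈ 11.2083.

μ̂_MAP = 11.2083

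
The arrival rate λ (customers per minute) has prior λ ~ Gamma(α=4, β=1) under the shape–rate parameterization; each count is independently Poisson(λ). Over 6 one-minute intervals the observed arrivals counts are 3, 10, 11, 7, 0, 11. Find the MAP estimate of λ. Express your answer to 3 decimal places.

λ̂_MAP = 6.429

Σxᵢ = 3+10+11+7+0+11 = 42, with n = 6.
Posterior ∝ λ^3e^(−1λ) · λ^42e^(−6λ) = λ^45e^(−7λ), i.e. Gamma(shape=46, rate=7).
The mode of a Gamma(a, b) with a ≥ 1 (shape–rate) is (a−1)/b = 45/7 ≈ 6.429.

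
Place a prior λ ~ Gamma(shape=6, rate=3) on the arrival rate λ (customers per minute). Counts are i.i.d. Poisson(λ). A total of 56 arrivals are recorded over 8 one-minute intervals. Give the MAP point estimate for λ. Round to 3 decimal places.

Σxᵢ = 56, n = 8.
Posterior ∝ λ^5e^(−3λ) · λ^56e^(−8λ) = λ^61e^(−11λ), i.e. Gamma(shape=62, rate=11).
The mode of a Gamma(a, b) with a ≥ 1 (shape–rate) is (a−1)/b = 61/11 ≈ 5.545.

λ̂_MAP = 5.545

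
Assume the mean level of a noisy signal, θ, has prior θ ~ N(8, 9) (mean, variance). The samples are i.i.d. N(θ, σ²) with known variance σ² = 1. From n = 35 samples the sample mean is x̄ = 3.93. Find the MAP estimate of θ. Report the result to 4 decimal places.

n = 35, x̄ = 3.93.
For a Normal prior and Normal likelihood with known variance, the posterior is Normal; its mode equals its mean, the precision-weighted average.
Prior precision 1/σ₀² = 1/9; data precision n/σ² = 35/1 = 35.
θ̂ = ((1/9)·8 + 35·3.93) / (1/9 + 35) = (24919/180)/(316/9) = 24919/6320 ≈ 3.9429.

θ̂_MAP = 3.9429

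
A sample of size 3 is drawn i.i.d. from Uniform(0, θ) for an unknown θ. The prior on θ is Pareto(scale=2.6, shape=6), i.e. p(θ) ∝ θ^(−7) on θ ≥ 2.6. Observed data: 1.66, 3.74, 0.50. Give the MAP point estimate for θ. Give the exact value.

The Uniform(0, θ) likelihood is θ^(−n) for θ ≥ max(xᵢ), zero otherwise. Here max(xᵢ) = 3.74.
Posterior ∝ θ^(−7) · θ^(−3) = θ^(−10) on θ ≥ max(2.6, 3.74) = 3.74.
This density is strictly decreasing in θ, so the posterior mode lies at the lower boundary of the support.

θ̂_MAP = 3.74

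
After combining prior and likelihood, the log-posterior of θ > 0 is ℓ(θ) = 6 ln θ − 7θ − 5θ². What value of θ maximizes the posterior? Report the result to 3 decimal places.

ℓ'(θ) = 6/θ − 7 − 10θ. Setting this to zero and multiplying by θ: 10θ² + 7θ − 6 = 0.
θ = (−7 + √(7² + 4·10·6)) / (2·10) = (−7 + √289) / 20 = (−7 + 17)/20 = 1/2.
ℓ''(θ) = −6/θ² − 10 < 0, confirming a maximum.

θ̂_MAP = 0.500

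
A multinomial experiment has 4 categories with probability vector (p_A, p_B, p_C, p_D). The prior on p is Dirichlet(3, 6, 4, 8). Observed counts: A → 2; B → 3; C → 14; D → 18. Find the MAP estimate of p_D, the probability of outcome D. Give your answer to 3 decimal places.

MAP estimate of p_D = 0.463

The posterior is Dirichlet(αᵢ + nᵢ) = Dirichlet(5, 9, 18, 26).
For a Dirichlet(a₁,…,a_K) with all aᵢ > 1, the mode has j-th component (aⱼ − 1)/(Σaᵢ − K).
Here Σaᵢ = 58 and K = 4, so p_D = (26 − 1)/(58 − 4) = 25/54 ≈ 0.463.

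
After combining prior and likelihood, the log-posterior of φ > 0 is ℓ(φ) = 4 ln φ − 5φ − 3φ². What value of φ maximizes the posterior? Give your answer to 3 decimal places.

ℓ'(φ) = 4/φ − 5 − 6φ. Setting this to zero and multiplying by φ: 6φ² + 5φ − 4 = 0.
φ = (−5 + √(5² + 4·6·4)) / (2·6) = (−5 + √121) / 12 = (−5 + 11)/12 = 1/2.
ℓ''(φ) = −4/φ² − 6 < 0, confirming a maximum.

φ̂_MAP = 0.500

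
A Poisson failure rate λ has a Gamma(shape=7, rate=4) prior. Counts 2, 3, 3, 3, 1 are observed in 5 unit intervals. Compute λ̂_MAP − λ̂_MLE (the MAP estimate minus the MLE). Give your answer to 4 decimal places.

MAP − MLE = -0.4000

Σxᵢ = 12. Posterior is Gamma(19, 9); MAP = (19−1)/9 = 18/9 ≈ 2.00000.
MLE = x̄ = 12/5 ≈ 2.40000.
Difference = 18/9 − 12/5 = -2/5 ≈ -0.4000.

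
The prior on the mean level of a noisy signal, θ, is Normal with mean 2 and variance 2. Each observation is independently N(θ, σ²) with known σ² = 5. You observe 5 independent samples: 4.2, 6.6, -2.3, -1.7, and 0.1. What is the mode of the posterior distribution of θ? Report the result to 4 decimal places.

θ̂_MAP = 1.5867

n = 5; x̄ = (4.2 + 6.6 + (-2.3) + (-1.7) + 0.1)/5 = 6.9/5 = 1.38.
For a Normal prior and Normal likelihood with known variance, the posterior is Normal; its mode equals its mean, the precision-weighted average.
Prior precision 1/σ₀² = 1/2 = 0.5; data precision n/σ² = 5/5 = 1.
θ̂ = (0.5·2 + 1·1.38) / (0.5 + 1) = 2.38/1.5 = 119/75 ≈ 1.5867.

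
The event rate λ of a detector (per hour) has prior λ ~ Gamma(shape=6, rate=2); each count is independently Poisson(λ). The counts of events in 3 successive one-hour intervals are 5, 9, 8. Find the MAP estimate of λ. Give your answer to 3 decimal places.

Σxᵢ = 5+9+8 = 22, with n = 3.
Posterior ∝ λ^5e^(−2λ) · λ^22e^(−3λ) = λ^27e^(−5λ), i.e. Gamma(shape=28, rate=5).
The mode of a Gamma(a, b) with a ≥ 1 (shape–rate) is (a−1)/b = 27/5 ≈ 5.400.

λ̂_MAP = 5.400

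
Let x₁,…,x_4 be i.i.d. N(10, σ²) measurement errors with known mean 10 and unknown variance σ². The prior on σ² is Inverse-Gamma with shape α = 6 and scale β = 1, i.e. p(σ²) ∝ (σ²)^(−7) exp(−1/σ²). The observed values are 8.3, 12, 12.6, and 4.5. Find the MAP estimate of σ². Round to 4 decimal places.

Sum of squared deviations about the known mean: SS = (8.3−10)² + (12−10)² + (12.6−10)² + (4.5−10)² = 43.9.
The Normal likelihood contributes (σ²)^(−n/2) exp(−SS/(2σ²)), so the posterior is Inverse-Gamma(α + n/2, β + SS/2) = Inverse-Gamma(8, 22.95).
The mode of Inverse-Gamma(a, b) is b/(a+1) = 22.95/9 ≈ 2.5500.

σ̂²_MAP = 2.5500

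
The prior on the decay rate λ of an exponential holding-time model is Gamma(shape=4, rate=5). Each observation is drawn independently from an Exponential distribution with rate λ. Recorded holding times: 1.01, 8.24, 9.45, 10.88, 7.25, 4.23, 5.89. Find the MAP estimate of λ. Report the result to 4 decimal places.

λ̂_MAP = 0.1925

The Exponential(rate=λ) likelihood is ∝ λ^n e^(−λΣtᵢ). Here n = 7 and Σtᵢ = 1.01 + 8.24 + 9.45 + 10.88 + 7.25 + 4.23 + 5.89 = 46.95.
Posterior ∝ λ^3e^(−5λ) · λ^7e^(−46.95λ) = λ^10e^(−51.95λ), i.e. Gamma(11, 51.95).
Mode = (a−1)/b = 10/51.95 ≈ 0.1925.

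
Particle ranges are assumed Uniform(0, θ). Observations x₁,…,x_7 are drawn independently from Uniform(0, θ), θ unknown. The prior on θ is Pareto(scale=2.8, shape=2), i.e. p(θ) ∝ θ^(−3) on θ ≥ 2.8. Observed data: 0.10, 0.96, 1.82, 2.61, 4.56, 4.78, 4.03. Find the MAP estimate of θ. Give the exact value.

The Uniform(0, θ) likelihood is θ^(−n) for θ ≥ max(xᵢ), zero otherwise. Here max(xᵢ) = 4.78.
Posterior ∝ θ^(−3) · θ^(−7) = θ^(−10) on θ ≥ max(2.8, 4.78) = 4.78.
This density is strictly decreasing in θ, so the posterior mode lies at the lower boundary of the support.

θ̂_MAP = 4.78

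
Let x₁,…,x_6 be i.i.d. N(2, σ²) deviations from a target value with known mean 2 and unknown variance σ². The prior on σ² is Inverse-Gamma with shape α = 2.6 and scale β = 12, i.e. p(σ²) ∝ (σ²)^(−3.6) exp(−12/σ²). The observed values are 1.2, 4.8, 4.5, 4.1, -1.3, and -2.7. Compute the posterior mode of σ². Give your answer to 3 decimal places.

Sum of squared deviations about the known mean: SS = (1.2−2)² + (4.8−2)² + (4.5−2)² + (4.1−2)² + (-1.3−2)² + (-2.7−2)² = 52.12.
The Normal likelihood contributes (σ²)^(−n/2) exp(−SS/(2σ²)), so the posterior is Inverse-Gamma(α + n/2, β + SS/2) = Inverse-Gamma(5.6, 38.06).
The mode of Inverse-Gamma(a, b) is b/(a+1) = 38.06/6.6 ≈ 5.767.

σ̂²_MAP = 5.767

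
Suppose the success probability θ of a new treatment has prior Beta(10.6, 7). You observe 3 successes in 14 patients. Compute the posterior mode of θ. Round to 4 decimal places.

Prior: Beta(10.6, 7).
Data: 3 successes in 14 trials. The binomial likelihood contributes θ^3(1−θ)^11, so the posterior is Beta(10.6+3, 7+11) = Beta(13.6, 18).
For Beta(a, b) with a, b > 1 the mode is (a−1)/(a+b−2) = 12.6/29.6 ≈ 0.4257.

θ̂_MAP = 0.4257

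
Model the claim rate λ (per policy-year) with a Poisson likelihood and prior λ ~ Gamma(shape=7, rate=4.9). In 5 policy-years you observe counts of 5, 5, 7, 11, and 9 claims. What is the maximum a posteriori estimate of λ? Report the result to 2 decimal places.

λ̂_MAP = 4.34

Σxᵢ = 5+5+7+11+9 = 37, with n = 5.
Posterior ∝ λ^6e^(−4.9λ) · λ^37e^(−5λ) = λ^43e^(−9.9λ), i.e. Gamma(shape=44, rate=9.9).
The mode of a Gamma(a, b) with a ≥ 1 (shape–rate) is (a−1)/b = 43/9.9 ≈ 4.34.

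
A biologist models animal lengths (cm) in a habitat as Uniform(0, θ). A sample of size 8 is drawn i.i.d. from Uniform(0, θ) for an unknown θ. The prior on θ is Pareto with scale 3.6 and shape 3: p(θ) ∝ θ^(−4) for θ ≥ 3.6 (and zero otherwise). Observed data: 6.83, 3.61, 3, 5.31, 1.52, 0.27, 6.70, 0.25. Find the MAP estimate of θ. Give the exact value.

The Uniform(0, θ) likelihood is θ^(−n) for θ ≥ max(xᵢ), zero otherwise. Here max(xᵢ) = 6.83.
Posterior ∝ θ^(−4) · θ^(−8) = θ^(−12) on θ ≥ max(3.6, 6.83) = 6.83.
This density is strictly decreasing in θ, so the posterior mode lies at the lower boundary of the support.

θ̂_MAP = 6.83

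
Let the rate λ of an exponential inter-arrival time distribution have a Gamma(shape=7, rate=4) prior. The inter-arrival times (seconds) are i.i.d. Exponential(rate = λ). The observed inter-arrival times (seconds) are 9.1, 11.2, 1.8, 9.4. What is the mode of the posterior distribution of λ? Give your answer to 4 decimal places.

λ̂_MAP = 0.2817

The Exponential(rate=λ) likelihood is ∝ λ^n e^(−λΣtᵢ). Here n = 4 and Σtᵢ = 9.1 + 11.2 + 1.8 + 9.4 = 31.5.
Posterior ∝ λ^6e^(−4λ) · λ^4e^(−31.5λ) = λ^10e^(−35.5λ), i.e. Gamma(11, 35.5).
Mode = (a−1)/b = 10/35.5 ≈ 0.2817.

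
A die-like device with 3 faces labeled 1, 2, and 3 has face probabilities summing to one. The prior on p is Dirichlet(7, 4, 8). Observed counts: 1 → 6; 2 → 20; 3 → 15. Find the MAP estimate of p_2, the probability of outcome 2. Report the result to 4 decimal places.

The posterior is Dirichlet(αᵢ + nᵢ) = Dirichlet(13, 24, 23).
For a Dirichlet(a₁,…,a_K) with all aᵢ > 1, the mode has j-th component (aⱼ − 1)/(Σaᵢ − K).
Here Σaᵢ = 60 and K = 3, so p_2 = (24 − 1)/(60 − 3) = 23/57 ≈ 0.4035.

MAP estimate: 0.4035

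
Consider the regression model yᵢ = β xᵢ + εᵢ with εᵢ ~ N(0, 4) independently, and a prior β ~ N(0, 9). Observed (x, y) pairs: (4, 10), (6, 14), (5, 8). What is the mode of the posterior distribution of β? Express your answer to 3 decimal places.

β̂_MAP = 2.118

log p(β | y) = −Σ(yᵢ − βxᵢ)²/(2·4) − β²/(2·9) + const.
Setting the derivative to zero: Σxᵢ(yᵢ − βxᵢ)/4 − β/9 = 0, so β = Σxᵢyᵢ / (Σxᵢ² + σ²/τ²).
Σxᵢyᵢ = 4·10 + 6·14 + 5·8 = 164; Σxᵢ² = 77; σ²/τ² = 4/9.
β̂_MAP = 164 / (77 + 4/9) = 164/(697/9) = 36/17 ≈ 2.118.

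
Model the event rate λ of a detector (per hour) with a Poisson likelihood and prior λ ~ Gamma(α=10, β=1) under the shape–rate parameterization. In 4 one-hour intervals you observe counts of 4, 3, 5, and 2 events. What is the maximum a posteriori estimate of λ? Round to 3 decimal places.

λ̂_MAP = 4.600

Σxᵢ = 4+3+5+2 = 14, with n = 4.
Posterior ∝ λ^9e^(−1λ) · λ^14e^(−4λ) = λ^23e^(−5λ), i.e. Gamma(shape=24, rate=5).
The mode of a Gamma(a, b) with a ≥ 1 (shape–rate) is (a−1)/b = 23/5 ≈ 4.600.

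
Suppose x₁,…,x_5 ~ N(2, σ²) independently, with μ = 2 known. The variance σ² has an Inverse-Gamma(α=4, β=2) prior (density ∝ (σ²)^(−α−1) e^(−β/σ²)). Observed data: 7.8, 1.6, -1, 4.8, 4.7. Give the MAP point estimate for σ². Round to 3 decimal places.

σ̂²_MAP = 4.129

Sum of squared deviations about the known mean: SS = (7.8−2)² + (1.6−2)² + (-1−2)² + (4.8−2)² + (4.7−2)² = 57.93.
The Normal likelihood contributes (σ²)^(−n/2) exp(−SS/(2σ²)), so the posterior is Inverse-Gamma(α + n/2, β + SS/2) = Inverse-Gamma(6.5, 30.965).
The mode of Inverse-Gamma(a, b) is b/(a+1) = 30.965/7.5 ≈ 4.129.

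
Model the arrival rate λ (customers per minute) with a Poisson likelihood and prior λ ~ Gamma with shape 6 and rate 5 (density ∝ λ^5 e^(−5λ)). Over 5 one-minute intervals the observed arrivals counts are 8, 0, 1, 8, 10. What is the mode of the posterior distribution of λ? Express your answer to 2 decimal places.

λ̂_MAP = 3.20

Σxᵢ = 8+0+1+8+10 = 27, with n = 5.
Posterior ∝ λ^5e^(−5λ) · λ^27e^(−5λ) = λ^32e^(−10λ), i.e. Gamma(shape=33, rate=10).
The mode of a Gamma(a, b) with a ≥ 1 (shape–rate) is (a−1)/b = 32/10 ≈ 3.20.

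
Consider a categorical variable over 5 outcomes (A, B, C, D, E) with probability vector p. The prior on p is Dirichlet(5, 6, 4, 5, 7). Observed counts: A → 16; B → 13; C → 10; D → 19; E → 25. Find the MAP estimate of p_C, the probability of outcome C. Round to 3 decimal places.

The posterior is Dirichlet(αᵢ + nᵢ) = Dirichlet(21, 19, 14, 24, 32).
For a Dirichlet(a₁,…,a_K) with all aᵢ > 1, the mode has j-th component (aⱼ − 1)/(Σaᵢ − K).
Here Σaᵢ = 110 and K = 5, so p_C = (14 − 1)/(110 − 5) = 13/105 ≈ 0.124.

MAP estimate of p_C = 0.124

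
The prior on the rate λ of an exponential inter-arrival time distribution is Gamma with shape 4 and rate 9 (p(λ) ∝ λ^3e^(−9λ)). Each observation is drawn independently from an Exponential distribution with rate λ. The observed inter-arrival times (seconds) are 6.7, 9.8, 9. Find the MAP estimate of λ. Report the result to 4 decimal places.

The Exponential(rate=λ) likelihood is ∝ λ^n e^(−λΣtᵢ). Here n = 3 and Σtᵢ = 6.7 + 9.8 + 9 = 25.5.
Posterior ∝ λ^3e^(−9λ) · λ^3e^(−25.5λ) = λ^6e^(−34.5λ), i.e. Gamma(7, 34.5).
Mode = (a−1)/b = 6/34.5 ≈ 0.1739.

λ̂_MAP = 0.1739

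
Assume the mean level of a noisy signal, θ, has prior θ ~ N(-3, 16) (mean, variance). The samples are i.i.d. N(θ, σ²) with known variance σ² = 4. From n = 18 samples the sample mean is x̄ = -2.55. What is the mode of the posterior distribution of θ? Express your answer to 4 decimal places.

n = 18, x̄ = -2.55.
For a Normal prior and Normal likelihood with known variance, the posterior is Normal; its mode equals its mean, the precision-weighted average.
Prior precision 1/σ₀² = 1/16 = 0.0625; data precision n/σ² = 18/4 = 4.5.
θ̂ = (0.0625·(-3) + 4.5·(-2.55)) / (0.0625 + 4.5) = (-11.6625)/4.5625 = -933/365 ≈ -2.5562.

θ̂_MAP = -2.5562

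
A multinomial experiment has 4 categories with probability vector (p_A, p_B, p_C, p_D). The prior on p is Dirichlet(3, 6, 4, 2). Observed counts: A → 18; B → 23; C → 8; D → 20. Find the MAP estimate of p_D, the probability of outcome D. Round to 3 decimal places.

MAP estimate of p_D = 0.263

The posterior is Dirichlet(αᵢ + nᵢ) = Dirichlet(21, 29, 12, 22).
For a Dirichlet(a₁,…,a_K) with all aᵢ > 1, the mode has j-th component (aⱼ − 1)/(Σaᵢ − K).
Here Σaᵢ = 84 and K = 4, so p_D = (22 − 1)/(84 − 4) = 21/80 ≈ 0.263.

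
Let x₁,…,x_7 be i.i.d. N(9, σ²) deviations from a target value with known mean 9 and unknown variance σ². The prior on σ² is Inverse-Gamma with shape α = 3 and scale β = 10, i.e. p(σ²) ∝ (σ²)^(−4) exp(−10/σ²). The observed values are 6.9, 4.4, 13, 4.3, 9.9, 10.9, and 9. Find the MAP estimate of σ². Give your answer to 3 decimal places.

σ̂²_MAP = 5.872

Sum of squared deviations about the known mean: SS = (6.9−9)² + (4.4−9)² + (13−9)² + (4.3−9)² + (9.9−9)² + (10.9−9)² + (9−9)² = 68.08.
The Normal likelihood contributes (σ²)^(−n/2) exp(−SS/(2σ²)), so the posterior is Inverse-Gamma(α + n/2, β + SS/2) = Inverse-Gamma(6.5, 44.04).
The mode of Inverse-Gamma(a, b) is b/(a+1) = 44.04/7.5 ≈ 5.872.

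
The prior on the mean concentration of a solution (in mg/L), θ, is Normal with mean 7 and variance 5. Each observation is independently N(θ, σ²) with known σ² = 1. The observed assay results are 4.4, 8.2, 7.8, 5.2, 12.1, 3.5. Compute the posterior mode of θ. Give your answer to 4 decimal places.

θ̂_MAP = 6.8710

n = 6; x̄ = (4.4 + 8.2 + 7.8 + 5.2 + 12.1 + 3.5)/6 = 41.2/6 = 103/15 ≈ 6.8667.
For a Normal prior and Normal likelihood with known variance, the posterior is Normal; its mode equals its mean, the precision-weighted average.
Prior precision 1/σ₀² = 1/5 = 0.2; data precision n/σ² = 6/1 = 6.
θ̂ = (0.2·7 + 6·(103/15)) / (0.2 + 6) = 42.6/6.2 = 213/31 ≈ 6.8710.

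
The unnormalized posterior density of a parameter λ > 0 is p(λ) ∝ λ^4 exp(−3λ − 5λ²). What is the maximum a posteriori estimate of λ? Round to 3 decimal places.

λ̂_MAP = 0.500

ℓ'(λ) = 4/λ − 3 − 10λ. Setting this to zero and multiplying by λ: 10λ² + 3λ − 4 = 0.
λ = (−3 + √(3² + 4·10·4)) / (2·10) = (−3 + √169) / 20 = (−3 + 13)/20 = 1/2.
ℓ''(λ) = −4/λ² − 10 < 0, confirming a maximum.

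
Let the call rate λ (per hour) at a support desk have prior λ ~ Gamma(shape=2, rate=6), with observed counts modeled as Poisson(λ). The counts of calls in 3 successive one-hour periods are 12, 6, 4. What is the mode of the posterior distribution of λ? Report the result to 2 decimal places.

λ̂_MAP = 2.56

Σxᵢ = 12+6+4 = 22, with n = 3.
Posterior ∝ λe^(−6λ) · λ^22e^(−3λ) = λ^23e^(−9λ), i.e. Gamma(shape=24, rate=9).
The mode of a Gamma(a, b) with a ≥ 1 (shape–rate) is (a−1)/b = 23/9 ≈ 2.56.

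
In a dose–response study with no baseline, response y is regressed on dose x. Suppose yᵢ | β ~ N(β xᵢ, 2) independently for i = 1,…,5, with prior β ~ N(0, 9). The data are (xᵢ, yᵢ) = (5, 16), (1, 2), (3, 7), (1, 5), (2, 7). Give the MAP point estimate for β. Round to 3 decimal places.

β̂_MAP = 3.033

log p(β | y) = −Σ(yᵢ − βxᵢ)²/(2·2) − β²/(2·9) + const.
Setting the derivative to zero: Σxᵢ(yᵢ − βxᵢ)/2 − β/9 = 0, so β = Σxᵢyᵢ / (Σxᵢ² + σ²/τ²).
Σxᵢyᵢ = 5·16 + 1·2 + 3·7 + 1·5 + 2·7 = 122; Σxᵢ² = 40; σ²/τ² = 2/9.
β̂_MAP = 122 / (40 + 2/9) = 122/(362/9) = 549/181 ≈ 3.033.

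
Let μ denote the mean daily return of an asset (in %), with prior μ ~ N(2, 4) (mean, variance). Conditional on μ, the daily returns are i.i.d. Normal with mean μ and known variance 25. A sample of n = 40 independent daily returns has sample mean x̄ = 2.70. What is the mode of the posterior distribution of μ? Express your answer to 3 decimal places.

n = 40, x̄ = 2.70.
For a Normal prior and Normal likelihood with known variance, the posterior is Normal; its mode equals its mean, the precision-weighted average.
Prior precision 1/σ₀² = 1/4 = 0.25; data precision n/σ² = 40/25 = 1.6.
μ̂ = (0.25·2 + 1.6·2.7) / (0.25 + 1.6) = 4.82/1.85 = 482/185 ≈ 2.605.

μ̂_MAP = 2.605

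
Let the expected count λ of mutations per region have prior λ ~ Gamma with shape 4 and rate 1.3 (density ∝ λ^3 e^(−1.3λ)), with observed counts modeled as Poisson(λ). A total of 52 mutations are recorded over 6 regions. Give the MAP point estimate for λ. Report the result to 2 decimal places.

λ̂_MAP = 7.53

Σxᵢ = 52, n = 6.
Posterior ∝ λ^3e^(−1.3λ) · λ^52e^(−6λ) = λ^55e^(−7.3λ), i.e. Gamma(shape=56, rate=7.3).
The mode of a Gamma(a, b) with a ≥ 1 (shape–rate) is (a−1)/b = 55/7.3 ≈ 7.53.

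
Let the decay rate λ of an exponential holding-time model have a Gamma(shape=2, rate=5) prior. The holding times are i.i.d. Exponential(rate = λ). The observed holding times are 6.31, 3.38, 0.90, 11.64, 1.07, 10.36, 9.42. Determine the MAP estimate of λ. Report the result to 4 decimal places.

The Exponential(rate=λ) likelihood is ∝ λ^n e^(−λΣtᵢ). Here n = 7 and Σtᵢ = 6.31 + 3.38 + 0.90 + 11.64 + 1.07 + 10.36 + 9.42 = 43.08.
Posterior ∝ λe^(−5λ) · λ^7e^(−43.08λ) = λ^8e^(−48.08λ), i.e. Gamma(9, 48.08).
Mode = (a−1)/b = 8/48.08 ≈ 0.1664.

λ̂_MAP = 0.1664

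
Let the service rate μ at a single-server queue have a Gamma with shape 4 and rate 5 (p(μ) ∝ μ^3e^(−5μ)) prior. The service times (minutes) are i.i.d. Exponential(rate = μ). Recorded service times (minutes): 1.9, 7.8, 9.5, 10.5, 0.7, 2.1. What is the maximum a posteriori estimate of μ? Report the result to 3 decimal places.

The Exponential(rate=μ) likelihood is ∝ μ^n e^(−μΣtᵢ). Here n = 6 and Σtᵢ = 1.9 + 7.8 + 9.5 + 10.5 + 0.7 + 2.1 = 32.5.
Posterior ∝ μ^3e^(−5μ) · μ^6e^(−32.5μ) = μ^9e^(−37.5μ), i.e. Gamma(10, 37.5).
Mode = (a−1)/b = 9/37.5 ≈ 0.240.

μ̂_MAP = 0.240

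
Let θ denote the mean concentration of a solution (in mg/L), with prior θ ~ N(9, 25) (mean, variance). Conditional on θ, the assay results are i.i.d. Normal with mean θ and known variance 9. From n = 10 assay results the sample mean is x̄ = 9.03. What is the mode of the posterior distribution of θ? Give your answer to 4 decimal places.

θ̂_MAP = 9.0290

n = 10, x̄ = 9.03.
For a Normal prior and Normal likelihood with known variance, the posterior is Normal; its mode equals its mean, the precision-weighted average.
Prior precision 1/σ₀² = 1/25 = 0.04; data precision n/σ² = 10/9.
θ̂ = (0.04·9 + (10/9)·9.03) / (0.04 + 10/9) = (1559/150)/(259/225) = 4677/518 ≈ 9.0290.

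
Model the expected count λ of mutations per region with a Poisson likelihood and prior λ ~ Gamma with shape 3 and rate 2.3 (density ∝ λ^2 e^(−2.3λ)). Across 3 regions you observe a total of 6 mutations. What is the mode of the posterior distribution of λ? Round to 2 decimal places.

Σxᵢ = 6, n = 3.
Posterior ∝ λ^2e^(−2.3λ) · λ^6e^(−3λ) = λ^8e^(−5.3λ), i.e. Gamma(shape=9, rate=5.3).
The mode of a Gamma(a, b) with a ≥ 1 (shape–rate) is (a−1)/b = 8/5.3 ≈ 1.51.

λ̂_MAP = 1.51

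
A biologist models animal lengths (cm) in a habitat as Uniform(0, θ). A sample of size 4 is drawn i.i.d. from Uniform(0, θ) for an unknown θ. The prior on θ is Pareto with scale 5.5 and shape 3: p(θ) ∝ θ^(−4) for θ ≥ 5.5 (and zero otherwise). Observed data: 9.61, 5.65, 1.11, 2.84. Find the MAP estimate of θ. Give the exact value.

The Uniform(0, θ) likelihood is θ^(−n) for θ ≥ max(xᵢ), zero otherwise. Here max(xᵢ) = 9.61.
Posterior ∝ θ^(−4) · θ^(−4) = θ^(−8) on θ ≥ max(5.5, 9.61) = 9.61.
This density is strictly decreasing in θ, so the posterior mode lies at the lower boundary of the support.

θ̂_MAP = 9.61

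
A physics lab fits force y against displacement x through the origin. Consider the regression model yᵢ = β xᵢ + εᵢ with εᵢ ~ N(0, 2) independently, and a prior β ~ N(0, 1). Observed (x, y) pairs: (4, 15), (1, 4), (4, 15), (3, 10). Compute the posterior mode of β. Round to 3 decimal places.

log p(β | y) = −Σ(yᵢ − βxᵢ)²/(2·2) − β²/(2·1) + const.
Setting the derivative to zero: Σxᵢ(yᵢ − βxᵢ)/2 − β/1 = 0, so β = Σxᵢyᵢ / (Σxᵢ² + σ²/τ²).
Σxᵢyᵢ = 4·15 + 1·4 + 4·15 + 3·10 = 154; Σxᵢ² = 42; σ²/τ² = 2.
β̂_MAP = 154 / (42 + 2) = 154/44 ≈ 3.500.

β̂_MAP = 3.500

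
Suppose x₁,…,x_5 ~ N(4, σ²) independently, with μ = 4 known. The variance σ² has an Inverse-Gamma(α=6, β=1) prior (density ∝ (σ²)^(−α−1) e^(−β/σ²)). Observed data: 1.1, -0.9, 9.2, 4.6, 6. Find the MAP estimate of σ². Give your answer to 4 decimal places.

Sum of squared deviations about the known mean: SS = (1.1−4)² + (-0.9−4)² + (9.2−4)² + (4.6−4)² + (6−4)² = 63.82.
The Normal likelihood contributes (σ²)^(−n/2) exp(−SS/(2σ²)), so the posterior is Inverse-Gamma(α + n/2, β + SS/2) = Inverse-Gamma(8.5, 32.91).
The mode of Inverse-Gamma(a, b) is b/(a+1) = 32.91/9.5 ≈ 3.4642.

σ̂²_MAP = 3.4642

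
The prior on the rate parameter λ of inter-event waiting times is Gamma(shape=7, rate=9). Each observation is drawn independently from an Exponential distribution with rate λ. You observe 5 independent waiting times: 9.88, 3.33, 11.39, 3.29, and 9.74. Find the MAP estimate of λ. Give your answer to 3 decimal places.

λ̂_MAP = 0.236

The Exponential(rate=λ) likelihood is ∝ λ^n e^(−λΣtᵢ). Here n = 5 and Σtᵢ = 9.88 + 3.33 + 11.39 + 3.29 + 9.74 = 37.63.
Posterior ∝ λ^6e^(−9λ) · λ^5e^(−37.63λ) = λ^11e^(−46.63λ), i.e. Gamma(12, 46.63).
Mode = (a−1)/b = 11/46.63 ≈ 0.236.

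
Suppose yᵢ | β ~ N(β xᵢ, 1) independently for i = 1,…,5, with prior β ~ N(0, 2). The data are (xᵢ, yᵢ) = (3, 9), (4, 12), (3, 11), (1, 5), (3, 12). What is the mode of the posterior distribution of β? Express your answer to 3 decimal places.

β̂_MAP = 3.348

log p(β | y) = −Σ(yᵢ − βxᵢ)²/(2·1) − β²/(2·2) + const.
Setting the derivative to zero: Σxᵢ(yᵢ − βxᵢ)/1 − β/2 = 0, so β = Σxᵢyᵢ / (Σxᵢ² + σ²/τ²).
Σxᵢyᵢ = 3·9 + 4·12 + 3·11 + 1·5 + 3·12 = 149; Σxᵢ² = 44; σ²/τ² = 0.5.
β̂_MAP = 149 / (44 + 0.5) = 149/44.5 ≈ 3.348.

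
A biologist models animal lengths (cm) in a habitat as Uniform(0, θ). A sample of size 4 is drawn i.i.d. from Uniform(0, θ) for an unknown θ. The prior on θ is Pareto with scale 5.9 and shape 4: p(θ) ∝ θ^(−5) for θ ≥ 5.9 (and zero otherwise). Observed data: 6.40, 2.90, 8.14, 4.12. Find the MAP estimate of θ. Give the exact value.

The Uniform(0, θ) likelihood is θ^(−n) for θ ≥ max(xᵢ), zero otherwise. Here max(xᵢ) = 8.14.
Posterior ∝ θ^(−5) · θ^(−4) = θ^(−9) on θ ≥ max(5.9, 8.14) = 8.14.
This density is strictly decreasing in θ, so the posterior mode lies at the lower boundary of the support.

θ̂_MAP = 8.14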